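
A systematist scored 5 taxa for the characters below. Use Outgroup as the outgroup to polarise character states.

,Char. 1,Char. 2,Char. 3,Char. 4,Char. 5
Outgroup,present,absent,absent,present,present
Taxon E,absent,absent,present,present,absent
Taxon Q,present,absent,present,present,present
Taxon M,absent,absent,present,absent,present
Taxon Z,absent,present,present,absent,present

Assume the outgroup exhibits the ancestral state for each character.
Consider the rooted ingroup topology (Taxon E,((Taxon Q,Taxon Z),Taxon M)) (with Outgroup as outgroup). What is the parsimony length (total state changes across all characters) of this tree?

7

Map each character onto (Taxon E,((Taxon Q,Taxon Z),Taxon M)) (rooted by Outgroup) and count the minimum state changes it requires (Fitch parsimony):
Char. 1: 2; Char. 2: 1; Char. 3: 1; Char. 4: 2; Char. 5: 1.
Total tree length = 7.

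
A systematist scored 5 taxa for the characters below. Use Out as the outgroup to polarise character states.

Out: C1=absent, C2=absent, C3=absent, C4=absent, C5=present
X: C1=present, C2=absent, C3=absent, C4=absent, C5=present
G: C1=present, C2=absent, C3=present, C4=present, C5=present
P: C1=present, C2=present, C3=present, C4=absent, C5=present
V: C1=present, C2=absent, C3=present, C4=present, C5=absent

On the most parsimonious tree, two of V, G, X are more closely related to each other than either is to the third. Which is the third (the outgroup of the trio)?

X

Character polarity is set by the outgroup: the derived state is whichever differs from the outgroup's state, so for C5 the derived state is 'absent', and for the remaining characters it is 'present'.
All ingroup taxa share the derived state 'present' for C1; it defines the ingroup but does not resolve relationships within it.
C2: derived state 'present' in P only — an autapomorphy, so it tells us nothing about relationships among taxa.
C3: derived state 'present' in G, P, and V only — synapomorphy for {G, P, V}.
C4 (derived state 'present') is shared by G and V — a synapomorphy uniting that clade.
C5 (derived state 'absent') is unique to V (autapomorphy; uninformative for grouping).
Most parsimonious ingroup topology: (X,((G,V),P)).
G and V share a more recent common ancestor with each other than either does with X, so X is the least closely related of the three.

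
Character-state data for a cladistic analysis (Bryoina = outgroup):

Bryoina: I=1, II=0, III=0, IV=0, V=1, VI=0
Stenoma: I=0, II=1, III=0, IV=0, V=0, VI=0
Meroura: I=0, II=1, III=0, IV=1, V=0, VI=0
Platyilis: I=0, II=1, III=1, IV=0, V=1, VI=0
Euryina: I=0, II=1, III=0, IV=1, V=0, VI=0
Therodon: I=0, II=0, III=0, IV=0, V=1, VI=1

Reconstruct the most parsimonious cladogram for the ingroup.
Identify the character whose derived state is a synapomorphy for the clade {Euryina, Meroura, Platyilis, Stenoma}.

Character polarity is set by the outgroup: the derived state is whichever differs from the outgroup's state, so for I, V the derived state is '0', and for the remaining characters it is '1'.
I (derived state '0') is shared by all ingroup taxa — unites the whole ingroup.
II: derived state '1' in Euryina, Meroura, Platyilis, and Stenoma only — synapomorphy for {Euryina, Meroura, Platyilis, Stenoma}.
III: derived state '1' in Platyilis only — an autapomorphy, so it tells us nothing about relationships among taxa.
IV (derived state '1') is shared by Euryina and Meroura — a synapomorphy uniting that clade.
V: derived state '0' in Euryina, Meroura, and Stenoma only — synapomorphy for {Euryina, Meroura, Stenoma}.
VI (derived state '1') is unique to Therodon (autapomorphy; uninformative for grouping).
Most parsimonious ingroup topology: (((Stenoma,(Meroura,Euryina)),Platyilis),Therodon).
The clade {Euryina, Meroura, Platyilis, Stenoma} is supported by II: its derived state '1' occurs in exactly those taxa and in no other taxon (including the outgroup).

II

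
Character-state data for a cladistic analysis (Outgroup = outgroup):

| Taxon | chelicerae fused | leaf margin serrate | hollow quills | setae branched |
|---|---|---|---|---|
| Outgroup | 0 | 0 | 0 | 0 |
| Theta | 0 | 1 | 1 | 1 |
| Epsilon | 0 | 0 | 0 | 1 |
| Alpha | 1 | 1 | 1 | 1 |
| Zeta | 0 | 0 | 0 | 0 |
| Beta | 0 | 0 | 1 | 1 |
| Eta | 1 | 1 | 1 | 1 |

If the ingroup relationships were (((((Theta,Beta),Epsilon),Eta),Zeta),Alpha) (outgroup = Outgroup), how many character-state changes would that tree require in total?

10

Map each character onto (((((Theta,Beta),Epsilon),Eta),Zeta),Alpha) (rooted by Outgroup) and count the minimum state changes it requires (Fitch parsimony):
chelicerae fused: 2; leaf margin serrate: 3; hollow quills: 3; setae branched: 2.
Total tree length = 10.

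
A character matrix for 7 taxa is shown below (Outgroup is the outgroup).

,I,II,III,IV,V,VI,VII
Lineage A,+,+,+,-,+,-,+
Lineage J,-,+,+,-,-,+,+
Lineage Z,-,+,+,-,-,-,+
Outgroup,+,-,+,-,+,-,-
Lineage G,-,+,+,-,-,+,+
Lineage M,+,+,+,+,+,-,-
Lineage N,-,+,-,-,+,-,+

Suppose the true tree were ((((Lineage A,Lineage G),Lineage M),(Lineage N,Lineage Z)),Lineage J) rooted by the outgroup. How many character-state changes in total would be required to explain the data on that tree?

Map each character onto ((((Lineage A,Lineage G),Lineage M),(Lineage N,Lineage Z)),Lineage J) (rooted by Outgroup) and count the minimum state changes it requires (Fitch parsimony):
I: 3; II: 1; III: 1; IV: 1; V: 3; VI: 2; VII: 2.
Total tree length = 13.

13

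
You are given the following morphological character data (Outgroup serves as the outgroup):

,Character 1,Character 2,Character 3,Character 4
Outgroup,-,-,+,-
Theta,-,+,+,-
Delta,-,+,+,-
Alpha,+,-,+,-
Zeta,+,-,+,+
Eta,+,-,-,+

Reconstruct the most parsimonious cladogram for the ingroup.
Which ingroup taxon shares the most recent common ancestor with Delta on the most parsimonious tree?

Theta

Character polarity is set by the outgroup: the derived state is whichever differs from the outgroup's state, so for Character 3 the derived state is '-', and for the remaining characters it is '+'.
Only Alpha, Eta, and Zeta show the derived state '+' for Character 1, supporting them as a clade.
Only Delta and Theta show the derived state '+' for Character 2, supporting them as a clade.
Character 3: derived state '-' in Eta only — an autapomorphy, so it tells us nothing about relationships among taxa.
Character 4 (derived state '+') is shared by Eta and Zeta — a synapomorphy uniting that clade.
Most parsimonious ingroup topology: ((Theta,Delta),(Alpha,(Zeta,Eta))).
Delta and Theta form a cherry on this tree, so they are sister taxa.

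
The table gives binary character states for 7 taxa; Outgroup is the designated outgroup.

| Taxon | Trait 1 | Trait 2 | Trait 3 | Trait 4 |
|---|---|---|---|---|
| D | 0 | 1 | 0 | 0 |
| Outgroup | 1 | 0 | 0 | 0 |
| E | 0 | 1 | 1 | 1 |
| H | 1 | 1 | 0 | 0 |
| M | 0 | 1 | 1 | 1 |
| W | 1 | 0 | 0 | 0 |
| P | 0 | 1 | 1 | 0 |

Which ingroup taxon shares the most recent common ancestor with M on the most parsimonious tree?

Character polarity is set by the outgroup: the derived state is whichever differs from the outgroup's state, so for Trait 1 the derived state is '0', and for the remaining characters it is '1'.
Trait 1: derived state '0' in D, E, M, and P only — synapomorphy for {D, E, M, P}.
Trait 2 (derived state '1') is shared by D, E, H, M, and P — a synapomorphy uniting that clade.
Only E, M, and P show the derived state '1' for Trait 3, supporting them as a clade.
Trait 4 (derived state '1') is shared by E and M — a synapomorphy uniting that clade.
Most parsimonious ingroup topology: (((D,((E,M),P)),H),W).
M and E form a cherry on this tree, so they are sister taxa.

E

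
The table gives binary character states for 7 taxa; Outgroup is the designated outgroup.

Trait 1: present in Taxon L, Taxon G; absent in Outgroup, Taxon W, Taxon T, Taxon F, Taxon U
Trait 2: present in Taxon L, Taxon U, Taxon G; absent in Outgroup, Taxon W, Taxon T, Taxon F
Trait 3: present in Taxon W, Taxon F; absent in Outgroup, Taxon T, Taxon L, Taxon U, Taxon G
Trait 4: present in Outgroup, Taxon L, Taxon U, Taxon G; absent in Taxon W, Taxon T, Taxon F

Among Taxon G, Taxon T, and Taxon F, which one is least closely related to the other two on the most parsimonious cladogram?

Character polarity is set by the outgroup: the derived state is whichever differs from the outgroup's state, so for Trait 4 the derived state is 'absent', and for the remaining characters it is 'present'.
Only Taxon G and Taxon L show the derived state 'present' for Trait 1, supporting them as a clade.
Only Taxon G, Taxon L, and Taxon U show the derived state 'present' for Trait 2, supporting them as a clade.
Only Taxon F and Taxon W show the derived state 'present' for Trait 3, supporting them as a clade.
Trait 4: derived state 'absent' in Taxon F, Taxon T, and Taxon W only — synapomorphy for {Taxon F, Taxon T, Taxon W}.
Most parsimonious ingroup topology: (((Taxon W,Taxon F),Taxon T),((Taxon L,Taxon G),Taxon U)).
Taxon T and Taxon F share a more recent common ancestor with each other than either does with Taxon G, so Taxon G is the least closely related of the three.

Taxon G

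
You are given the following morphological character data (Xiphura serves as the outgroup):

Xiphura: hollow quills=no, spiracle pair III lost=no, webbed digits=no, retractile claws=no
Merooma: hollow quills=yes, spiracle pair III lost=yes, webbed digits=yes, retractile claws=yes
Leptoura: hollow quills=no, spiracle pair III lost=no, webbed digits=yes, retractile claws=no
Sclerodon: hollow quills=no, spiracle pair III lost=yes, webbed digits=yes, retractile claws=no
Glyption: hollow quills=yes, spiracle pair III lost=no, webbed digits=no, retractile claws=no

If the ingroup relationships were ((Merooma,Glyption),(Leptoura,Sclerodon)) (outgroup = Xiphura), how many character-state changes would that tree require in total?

6

Map each character onto ((Merooma,Glyption),(Leptoura,Sclerodon)) (rooted by Xiphura) and count the minimum state changes it requires (Fitch parsimony):
hollow quills: 1; spiracle pair III lost: 2; webbed digits: 2; retractile claws: 1.
Total tree length = 6.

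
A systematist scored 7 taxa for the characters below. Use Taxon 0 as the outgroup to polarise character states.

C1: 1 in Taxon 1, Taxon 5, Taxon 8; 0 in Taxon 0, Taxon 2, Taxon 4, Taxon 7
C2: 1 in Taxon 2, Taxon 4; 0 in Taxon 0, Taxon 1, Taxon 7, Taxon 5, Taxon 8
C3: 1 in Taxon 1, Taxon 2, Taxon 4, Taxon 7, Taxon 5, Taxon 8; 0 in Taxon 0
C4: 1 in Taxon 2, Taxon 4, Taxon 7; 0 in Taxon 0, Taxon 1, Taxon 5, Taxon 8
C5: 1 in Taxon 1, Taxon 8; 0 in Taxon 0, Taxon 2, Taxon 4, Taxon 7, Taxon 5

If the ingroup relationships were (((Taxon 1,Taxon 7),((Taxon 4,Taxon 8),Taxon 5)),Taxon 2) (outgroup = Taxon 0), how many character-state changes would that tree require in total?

Map each character onto (((Taxon 1,Taxon 7),((Taxon 4,Taxon 8),Taxon 5)),Taxon 2) (rooted by Taxon 0) and count the minimum state changes it requires (Fitch parsimony):
C1: 3; C2: 2; C3: 1; C4: 3; C5: 2.
Total tree length = 11.

11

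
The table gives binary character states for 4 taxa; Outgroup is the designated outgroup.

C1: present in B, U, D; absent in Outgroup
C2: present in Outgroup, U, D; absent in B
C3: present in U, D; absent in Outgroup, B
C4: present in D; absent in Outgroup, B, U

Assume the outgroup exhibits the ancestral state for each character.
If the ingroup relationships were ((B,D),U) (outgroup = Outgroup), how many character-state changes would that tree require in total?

Map each character onto ((B,D),U) (rooted by Outgroup) and count the minimum state changes it requires (Fitch parsimony):
C1: 1; C2: 1; C3: 2; C4: 1.
Total tree length = 5.

5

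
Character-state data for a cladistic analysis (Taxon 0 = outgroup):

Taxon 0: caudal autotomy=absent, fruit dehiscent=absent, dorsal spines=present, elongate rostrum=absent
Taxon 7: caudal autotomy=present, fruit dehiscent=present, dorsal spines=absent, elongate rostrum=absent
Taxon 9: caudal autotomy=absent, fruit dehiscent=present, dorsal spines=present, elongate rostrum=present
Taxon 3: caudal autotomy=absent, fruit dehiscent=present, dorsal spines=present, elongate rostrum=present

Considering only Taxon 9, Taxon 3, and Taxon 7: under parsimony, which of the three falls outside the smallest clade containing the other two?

Character polarity is set by the outgroup: the derived state is whichever differs from the outgroup's state, so for dorsal spines the derived state is 'absent', and for the remaining characters it is 'present'.
caudal autotomy (derived state 'present') is unique to Taxon 7 (autapomorphy; uninformative for grouping).
All ingroup taxa share the derived state 'present' for fruit dehiscent; it defines the ingroup but does not resolve relationships within it.
dorsal spines (derived state 'absent') is unique to Taxon 7 (autapomorphy; uninformative for grouping).
Only Taxon 3 and Taxon 9 show the derived state 'present' for elongate rostrum, supporting them as a clade.
Most parsimonious ingroup topology: (Taxon 7,(Taxon 9,Taxon 3)).
Taxon 9 and Taxon 3 share a more recent common ancestor with each other than either does with Taxon 7, so Taxon 7 is the least closely related of the three.

Taxon 7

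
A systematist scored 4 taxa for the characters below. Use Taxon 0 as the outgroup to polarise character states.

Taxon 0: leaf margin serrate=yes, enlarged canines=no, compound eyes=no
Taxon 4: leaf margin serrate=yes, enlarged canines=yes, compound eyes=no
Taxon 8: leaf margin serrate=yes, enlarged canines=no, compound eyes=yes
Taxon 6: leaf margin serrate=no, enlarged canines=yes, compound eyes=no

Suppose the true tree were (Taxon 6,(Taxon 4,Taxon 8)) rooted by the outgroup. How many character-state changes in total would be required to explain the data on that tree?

4

Map each character onto (Taxon 6,(Taxon 4,Taxon 8)) (rooted by Taxon 0) and count the minimum state changes it requires (Fitch parsimony):
leaf margin serrate: 1; enlarged canines: 2; compound eyes: 1.
Total tree length = 4.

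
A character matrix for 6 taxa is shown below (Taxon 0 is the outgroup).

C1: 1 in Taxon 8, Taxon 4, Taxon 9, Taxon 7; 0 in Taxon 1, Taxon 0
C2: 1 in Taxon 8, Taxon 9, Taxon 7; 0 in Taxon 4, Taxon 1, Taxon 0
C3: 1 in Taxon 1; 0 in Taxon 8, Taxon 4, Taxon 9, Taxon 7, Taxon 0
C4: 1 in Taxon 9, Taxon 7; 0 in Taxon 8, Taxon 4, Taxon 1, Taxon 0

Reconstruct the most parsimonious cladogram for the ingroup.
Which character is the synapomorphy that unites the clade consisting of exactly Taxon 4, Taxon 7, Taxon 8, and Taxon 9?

The outgroup has state '0' for every character, so '1' is the derived state throughout.
C1 (derived state '1') is shared by Taxon 4, Taxon 7, Taxon 8, and Taxon 9 — a synapomorphy uniting that clade.
C2 (derived state '1') is shared by Taxon 7, Taxon 8, and Taxon 9 — a synapomorphy uniting that clade.
C3 (derived state '1') is unique to Taxon 1 (autapomorphy; uninformative for grouping).
C4 (derived state '1') is shared by Taxon 7 and Taxon 9 — a synapomorphy uniting that clade.
Most parsimonious ingroup topology: ((((Taxon 7,Taxon 9),Taxon 8),Taxon 4),Taxon 1).
The clade {Taxon 4, Taxon 7, Taxon 8, Taxon 9} is supported by C1: its derived state '1' occurs in exactly those taxa and in no other taxon (including the outgroup).

C1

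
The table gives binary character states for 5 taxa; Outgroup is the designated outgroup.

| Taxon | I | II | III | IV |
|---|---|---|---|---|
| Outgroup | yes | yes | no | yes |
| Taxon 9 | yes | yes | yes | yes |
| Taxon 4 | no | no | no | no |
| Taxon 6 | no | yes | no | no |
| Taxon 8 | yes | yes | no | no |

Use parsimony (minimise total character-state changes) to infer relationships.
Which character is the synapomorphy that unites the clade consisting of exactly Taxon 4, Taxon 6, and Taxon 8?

IV

Character polarity is set by the outgroup: the derived state is whichever differs from the outgroup's state, so for I, II, IV the derived state is 'no', and for the remaining characters it is 'yes'.
I: derived state 'no' in Taxon 4 and Taxon 6 only — synapomorphy for {Taxon 4, Taxon 6}.
II (derived state 'no') is unique to Taxon 4 (autapomorphy; uninformative for grouping).
III: derived state 'yes' in Taxon 9 only — an autapomorphy, so it tells us nothing about relationships among taxa.
IV (derived state 'no') is shared by Taxon 4, Taxon 6, and Taxon 8 — a synapomorphy uniting that clade.
Most parsimonious ingroup topology: (Taxon 9,((Taxon 4,Taxon 6),Taxon 8)).
The clade {Taxon 4, Taxon 6, Taxon 8} is supported by IV: its derived state 'no' occurs in exactly those taxa and in no other taxon (including the outgroup).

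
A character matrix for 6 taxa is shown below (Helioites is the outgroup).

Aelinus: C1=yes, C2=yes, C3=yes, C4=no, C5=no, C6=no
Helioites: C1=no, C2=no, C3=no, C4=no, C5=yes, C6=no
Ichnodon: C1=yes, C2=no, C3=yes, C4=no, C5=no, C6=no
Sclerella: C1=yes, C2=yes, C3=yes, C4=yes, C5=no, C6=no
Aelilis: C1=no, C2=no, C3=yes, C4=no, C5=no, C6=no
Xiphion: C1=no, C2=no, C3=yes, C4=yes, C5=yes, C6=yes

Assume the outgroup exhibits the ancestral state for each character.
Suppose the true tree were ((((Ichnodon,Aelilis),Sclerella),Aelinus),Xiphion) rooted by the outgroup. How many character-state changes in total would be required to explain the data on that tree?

9

Map each character onto ((((Ichnodon,Aelilis),Sclerella),Aelinus),Xiphion) (rooted by Helioites) and count the minimum state changes it requires (Fitch parsimony):
C1: 2; C2: 2; C3: 1; C4: 2; C5: 1; C6: 1.
Total tree length = 9.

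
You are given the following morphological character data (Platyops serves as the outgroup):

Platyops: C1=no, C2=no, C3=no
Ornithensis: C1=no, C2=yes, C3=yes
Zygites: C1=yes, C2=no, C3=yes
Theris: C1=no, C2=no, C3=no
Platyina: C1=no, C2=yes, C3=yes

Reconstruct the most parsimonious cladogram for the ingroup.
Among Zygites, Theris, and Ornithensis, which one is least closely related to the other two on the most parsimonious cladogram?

The outgroup has state 'no' for every character, so 'yes' is the derived state throughout.
C1 (derived state 'yes') is unique to Zygites (autapomorphy; uninformative for grouping).
C2: derived state 'yes' in Ornithensis and Platyina only — synapomorphy for {Ornithensis, Platyina}.
C3: derived state 'yes' in Ornithensis, Platyina, and Zygites only — synapomorphy for {Ornithensis, Platyina, Zygites}.
Most parsimonious ingroup topology: (((Ornithensis,Platyina),Zygites),Theris).
Zygites and Ornithensis share a more recent common ancestor with each other than either does with Theris, so Theris is the least closely related of the three.

Theris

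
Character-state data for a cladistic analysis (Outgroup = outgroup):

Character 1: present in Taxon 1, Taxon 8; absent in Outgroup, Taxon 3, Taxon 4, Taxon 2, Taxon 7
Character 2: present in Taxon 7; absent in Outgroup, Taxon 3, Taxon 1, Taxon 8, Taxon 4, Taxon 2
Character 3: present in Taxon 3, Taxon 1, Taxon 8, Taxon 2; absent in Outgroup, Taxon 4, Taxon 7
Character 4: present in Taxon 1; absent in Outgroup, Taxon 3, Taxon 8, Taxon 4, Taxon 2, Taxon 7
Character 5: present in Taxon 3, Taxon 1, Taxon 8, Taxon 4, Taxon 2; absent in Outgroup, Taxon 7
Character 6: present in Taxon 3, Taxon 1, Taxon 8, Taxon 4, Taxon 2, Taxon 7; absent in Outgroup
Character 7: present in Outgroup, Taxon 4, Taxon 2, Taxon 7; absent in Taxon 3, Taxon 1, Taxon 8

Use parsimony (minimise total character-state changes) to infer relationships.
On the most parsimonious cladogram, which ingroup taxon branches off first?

Taxon 7

Character polarity is set by the outgroup: the derived state is whichever differs from the outgroup's state, so for Character 7 the derived state is 'absent', and for the remaining characters it is 'present'.
Character 1 (derived state 'present') is shared by Taxon 1 and Taxon 8 — a synapomorphy uniting that clade.
Character 2: derived state 'present' in Taxon 7 only — an autapomorphy, so it tells us nothing about relationships among taxa.
Character 3: derived state 'present' in Taxon 1, Taxon 2, Taxon 3, and Taxon 8 only — synapomorphy for {Taxon 1, Taxon 2, Taxon 3, Taxon 8}.
Character 4 (derived state 'present') is unique to Taxon 1 (autapomorphy; uninformative for grouping).
Only Taxon 1, Taxon 2, Taxon 3, Taxon 4, and Taxon 8 show the derived state 'present' for Character 5, supporting them as a clade.
Character 6 (derived state 'present') is shared by all ingroup taxa — unites the whole ingroup.
Character 7: derived state 'absent' in Taxon 1, Taxon 3, and Taxon 8 only — synapomorphy for {Taxon 1, Taxon 3, Taxon 8}.
Most parsimonious ingroup topology: ((((Taxon 3,(Taxon 1,Taxon 8)),Taxon 2),Taxon 4),Taxon 7).
Taxon 7 is sister to the clade containing all other ingroup taxa, so it is the earliest-diverging (most basal) ingroup lineage.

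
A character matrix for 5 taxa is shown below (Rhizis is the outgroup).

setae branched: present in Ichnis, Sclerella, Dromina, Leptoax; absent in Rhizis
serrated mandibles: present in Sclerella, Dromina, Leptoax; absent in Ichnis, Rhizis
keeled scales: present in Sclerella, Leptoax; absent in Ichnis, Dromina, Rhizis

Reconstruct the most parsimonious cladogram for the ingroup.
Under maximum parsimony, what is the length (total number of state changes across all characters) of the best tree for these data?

3

The outgroup has state 'absent' for every character, so 'present' is the derived state throughout.
setae branched (derived state 'present') is shared by all ingroup taxa — unites the whole ingroup.
Only Dromina, Leptoax, and Sclerella show the derived state 'present' for serrated mandibles, supporting them as a clade.
keeled scales (derived state 'present') is shared by Leptoax and Sclerella — a synapomorphy uniting that clade.
Most parsimonious ingroup topology: (((Leptoax,Sclerella),Dromina),Ichnis).
Changes per character on this tree: setae branched: 1; serrated mandibles: 1; keeled scales: 1.
Total = 3.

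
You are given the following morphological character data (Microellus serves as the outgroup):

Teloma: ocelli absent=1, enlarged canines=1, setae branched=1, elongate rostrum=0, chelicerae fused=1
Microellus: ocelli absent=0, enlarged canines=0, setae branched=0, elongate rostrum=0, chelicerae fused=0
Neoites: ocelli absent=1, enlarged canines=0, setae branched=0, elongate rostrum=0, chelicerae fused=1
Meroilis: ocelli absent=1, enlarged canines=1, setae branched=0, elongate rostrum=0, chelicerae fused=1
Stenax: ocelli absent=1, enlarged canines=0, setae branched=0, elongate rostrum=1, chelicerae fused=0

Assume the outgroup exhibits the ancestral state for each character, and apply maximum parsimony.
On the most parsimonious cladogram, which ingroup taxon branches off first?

Stenax

The outgroup has state '0' for every character, so '1' is the derived state throughout.
All ingroup taxa share the derived state '1' for ocelli absent; it defines the ingroup but does not resolve relationships within it.
Only Meroilis and Teloma show the derived state '1' for enlarged canines, supporting them as a clade.
setae branched (derived state '1') is unique to Teloma (autapomorphy; uninformative for grouping).
elongate rostrum: derived state '1' in Stenax only — an autapomorphy, so it tells us nothing about relationships among taxa.
chelicerae fused (derived state '1') is shared by Meroilis, Neoites, and Teloma — a synapomorphy uniting that clade.
Most parsimonious ingroup topology: (((Meroilis,Teloma),Neoites),Stenax).
Stenax is sister to the clade containing all other ingroup taxa, so it is the earliest-diverging (most basal) ingroup lineage.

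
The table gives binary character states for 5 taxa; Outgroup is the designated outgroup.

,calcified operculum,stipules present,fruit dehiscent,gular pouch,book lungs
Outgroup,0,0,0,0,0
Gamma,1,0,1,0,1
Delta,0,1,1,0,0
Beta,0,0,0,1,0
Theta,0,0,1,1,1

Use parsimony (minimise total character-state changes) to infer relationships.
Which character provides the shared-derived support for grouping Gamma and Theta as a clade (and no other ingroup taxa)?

book lungs

The outgroup has state '0' for every character, so '1' is the derived state throughout.
calcified operculum: derived state '1' in Gamma only — an autapomorphy, so it tells us nothing about relationships among taxa.
stipules present (derived state '1') is unique to Delta (autapomorphy; uninformative for grouping).
fruit dehiscent: derived state '1' in Delta, Gamma, and Theta only — synapomorphy for {Delta, Gamma, Theta}.
gular pouch groups Beta and Theta, which is incompatible with the clades supported by the remaining characters; treating it as convergent (homoplasy) costs fewer steps than any alternative tree.
book lungs (derived state '1') is shared by Gamma and Theta — a synapomorphy uniting that clade.
Most parsimonious ingroup topology: (((Gamma,Theta),Delta),Beta).
The clade {Gamma, Theta} is supported by book lungs: its derived state '1' occurs in exactly those taxa and in no other taxon (including the outgroup).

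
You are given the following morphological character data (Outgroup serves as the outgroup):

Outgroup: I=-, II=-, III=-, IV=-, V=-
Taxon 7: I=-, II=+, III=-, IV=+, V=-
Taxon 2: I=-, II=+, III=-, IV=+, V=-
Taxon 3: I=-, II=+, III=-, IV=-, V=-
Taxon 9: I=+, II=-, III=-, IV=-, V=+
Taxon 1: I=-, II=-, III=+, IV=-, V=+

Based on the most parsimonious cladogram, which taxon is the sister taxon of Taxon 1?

Taxon 9

The outgroup has state '-' for every character, so '+' is the derived state throughout.
I: derived state '+' in Taxon 9 only — an autapomorphy, so it tells us nothing about relationships among taxa.
II: derived state '+' in Taxon 2, Taxon 3, and Taxon 7 only — synapomorphy for {Taxon 2, Taxon 3, Taxon 7}.
III: derived state '+' in Taxon 1 only — an autapomorphy, so it tells us nothing about relationships among taxa.
IV (derived state '+') is shared by Taxon 2 and Taxon 7 — a synapomorphy uniting that clade.
V: derived state '+' in Taxon 1 and Taxon 9 only — synapomorphy for {Taxon 1, Taxon 9}.
Most parsimonious ingroup topology: (((Taxon 7,Taxon 2),Taxon 3),(Taxon 9,Taxon 1)).
Taxon 1 and Taxon 9 form a cherry on this tree, so they are sister taxa.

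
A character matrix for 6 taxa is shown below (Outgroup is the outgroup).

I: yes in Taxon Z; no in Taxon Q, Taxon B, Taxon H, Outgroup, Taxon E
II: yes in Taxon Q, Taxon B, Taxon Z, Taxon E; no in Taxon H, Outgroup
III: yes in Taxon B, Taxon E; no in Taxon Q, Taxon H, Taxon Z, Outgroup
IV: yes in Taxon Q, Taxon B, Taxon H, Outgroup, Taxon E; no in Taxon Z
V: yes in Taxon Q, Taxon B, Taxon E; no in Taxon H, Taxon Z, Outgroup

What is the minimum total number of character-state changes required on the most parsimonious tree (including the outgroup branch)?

Character polarity is set by the outgroup: the derived state is whichever differs from the outgroup's state, so for IV the derived state is 'no', and for the remaining characters it is 'yes'.
I (derived state 'yes') is unique to Taxon Z (autapomorphy; uninformative for grouping).
II (derived state 'yes') is shared by Taxon B, Taxon E, Taxon Q, and Taxon Z — a synapomorphy uniting that clade.
Only Taxon B and Taxon E show the derived state 'yes' for III, supporting them as a clade.
IV (derived state 'no') is unique to Taxon Z (autapomorphy; uninformative for grouping).
V (derived state 'yes') is shared by Taxon B, Taxon E, and Taxon Q — a synapomorphy uniting that clade.
Most parsimonious ingroup topology: ((Taxon Z,(Taxon Q,(Taxon B,Taxon E))),Taxon H).
Changes per character on this tree: I: 1; II: 1; III: 1; IV: 1; V: 1.
Total = 5.

5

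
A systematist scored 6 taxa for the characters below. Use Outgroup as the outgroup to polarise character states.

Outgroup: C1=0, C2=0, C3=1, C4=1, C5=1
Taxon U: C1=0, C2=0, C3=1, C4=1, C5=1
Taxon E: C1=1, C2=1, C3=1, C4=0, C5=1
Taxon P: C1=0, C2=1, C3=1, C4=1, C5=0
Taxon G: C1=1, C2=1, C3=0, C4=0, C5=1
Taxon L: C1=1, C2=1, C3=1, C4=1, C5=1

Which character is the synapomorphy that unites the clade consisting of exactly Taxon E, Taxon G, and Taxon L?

C1

Character polarity is set by the outgroup: the derived state is whichever differs from the outgroup's state, so for C3, C4, C5 the derived state is '0', and for the remaining characters it is '1'.
C1: derived state '1' in Taxon E, Taxon G, and Taxon L only — synapomorphy for {Taxon E, Taxon G, Taxon L}.
C2 (derived state '1') is shared by Taxon E, Taxon G, Taxon L, and Taxon P — a synapomorphy uniting that clade.
C3: derived state '0' in Taxon G only — an autapomorphy, so it tells us nothing about relationships among taxa.
C4 (derived state '0') is shared by Taxon E and Taxon G — a synapomorphy uniting that clade.
C5 (derived state '0') is unique to Taxon P (autapomorphy; uninformative for grouping).
Most parsimonious ingroup topology: (Taxon U,(((Taxon E,Taxon G),Taxon L),Taxon P)).
The clade {Taxon E, Taxon G, Taxon L} is supported by C1: its derived state '1' occurs in exactly those taxa and in no other taxon (including the outgroup).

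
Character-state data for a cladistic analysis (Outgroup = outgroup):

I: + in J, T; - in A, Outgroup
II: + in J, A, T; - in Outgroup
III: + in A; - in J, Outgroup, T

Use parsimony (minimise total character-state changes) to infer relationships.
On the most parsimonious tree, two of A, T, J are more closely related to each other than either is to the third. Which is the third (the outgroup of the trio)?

A

The outgroup has state '-' for every character, so '+' is the derived state throughout.
I: derived state '+' in J and T only — synapomorphy for {J, T}.
II (derived state '+') is shared by all ingroup taxa — unites the whole ingroup.
III: derived state '+' in A only — an autapomorphy, so it tells us nothing about relationships among taxa.
Most parsimonious ingroup topology: ((T,J),A).
T and J share a more recent common ancestor with each other than either does with A, so A is the least closely related of the three.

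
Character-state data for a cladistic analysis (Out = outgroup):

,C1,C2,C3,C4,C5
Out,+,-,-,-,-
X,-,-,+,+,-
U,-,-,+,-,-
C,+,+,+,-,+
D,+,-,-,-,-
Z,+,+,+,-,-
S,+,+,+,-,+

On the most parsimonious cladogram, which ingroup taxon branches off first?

Character polarity is set by the outgroup: the derived state is whichever differs from the outgroup's state, so for C1 the derived state is '-', and for the remaining characters it is '+'.
C1 (derived state '-') is shared by U and X — a synapomorphy uniting that clade.
C2: derived state '+' in C, S, and Z only — synapomorphy for {C, S, Z}.
C3: derived state '+' in C, S, U, X, and Z only — synapomorphy for {C, S, U, X, Z}.
C4 (derived state '+') is unique to X (autapomorphy; uninformative for grouping).
C5 (derived state '+') is shared by C and S — a synapomorphy uniting that clade.
Most parsimonious ingroup topology: (((X,U),((C,S),Z)),D).
D is sister to the clade containing all other ingroup taxa, so it is the earliest-diverging (most basal) ingroup lineage.

D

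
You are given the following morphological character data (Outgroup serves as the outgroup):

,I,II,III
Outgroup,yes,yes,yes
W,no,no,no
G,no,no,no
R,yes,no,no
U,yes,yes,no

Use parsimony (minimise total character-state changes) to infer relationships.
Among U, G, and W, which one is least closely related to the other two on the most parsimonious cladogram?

The outgroup has state 'yes' for every character, so 'no' is the derived state throughout.
Only G and W show the derived state 'no' for I, supporting them as a clade.
II: derived state 'no' in G, R, and W only — synapomorphy for {G, R, W}.
III (derived state 'no') is shared by all ingroup taxa — unites the whole ingroup.
Most parsimonious ingroup topology: (((W,G),R),U).
W and G share a more recent common ancestor with each other than either does with U, so U is the least closely related of the three.

U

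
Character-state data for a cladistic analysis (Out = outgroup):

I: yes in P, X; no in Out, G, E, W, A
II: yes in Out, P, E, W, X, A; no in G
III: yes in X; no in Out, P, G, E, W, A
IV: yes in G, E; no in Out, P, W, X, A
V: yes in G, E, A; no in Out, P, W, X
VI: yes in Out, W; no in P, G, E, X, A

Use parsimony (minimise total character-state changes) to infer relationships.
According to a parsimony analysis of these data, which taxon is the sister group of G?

Character polarity is set by the outgroup: the derived state is whichever differs from the outgroup's state, so for II, VI the derived state is 'no', and for the remaining characters it is 'yes'.
I: derived state 'yes' in P and X only — synapomorphy for {P, X}.
II: derived state 'no' in G only — an autapomorphy, so it tells us nothing about relationships among taxa.
III (derived state 'yes') is unique to X (autapomorphy; uninformative for grouping).
IV: derived state 'yes' in E and G only — synapomorphy for {E, G}.
V: derived state 'yes' in A, E, and G only — synapomorphy for {A, E, G}.
Only A, E, G, P, and X show the derived state 'no' for VI, supporting them as a clade.
Most parsimonious ingroup topology: (((P,X),((G,E),A)),W).
G and E form a cherry on this tree, so they are sister taxa.

E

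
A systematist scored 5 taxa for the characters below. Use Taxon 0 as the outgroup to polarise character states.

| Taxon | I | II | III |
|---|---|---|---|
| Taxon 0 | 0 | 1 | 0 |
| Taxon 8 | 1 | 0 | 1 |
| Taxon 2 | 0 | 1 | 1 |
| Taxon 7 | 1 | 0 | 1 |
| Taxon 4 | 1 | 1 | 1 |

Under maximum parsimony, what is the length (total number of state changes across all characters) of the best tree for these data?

Character polarity is set by the outgroup: the derived state is whichever differs from the outgroup's state, so for II the derived state is '0', and for the remaining characters it is '1'.
Only Taxon 4, Taxon 7, and Taxon 8 show the derived state '1' for I, supporting them as a clade.
Only Taxon 7 and Taxon 8 show the derived state '0' for II, supporting them as a clade.
All ingroup taxa share the derived state '1' for III; it defines the ingroup but does not resolve relationships within it.
Most parsimonious ingroup topology: (((Taxon 8,Taxon 7),Taxon 4),Taxon 2).
Changes per character on this tree: I: 1; II: 1; III: 1.
Total = 3.

3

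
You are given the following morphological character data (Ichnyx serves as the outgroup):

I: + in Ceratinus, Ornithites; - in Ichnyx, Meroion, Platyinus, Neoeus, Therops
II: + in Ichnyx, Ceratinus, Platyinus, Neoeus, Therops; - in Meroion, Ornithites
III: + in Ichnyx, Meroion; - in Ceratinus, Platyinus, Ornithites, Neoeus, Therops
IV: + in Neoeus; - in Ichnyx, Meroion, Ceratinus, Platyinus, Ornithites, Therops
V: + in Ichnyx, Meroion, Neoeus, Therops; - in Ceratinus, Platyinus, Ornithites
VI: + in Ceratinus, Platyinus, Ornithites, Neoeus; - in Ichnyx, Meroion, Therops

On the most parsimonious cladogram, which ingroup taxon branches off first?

Character polarity is set by the outgroup: the derived state is whichever differs from the outgroup's state, so for II, III, V the derived state is '-', and for the remaining characters it is '+'.
I (derived state '+') is shared by Ceratinus and Ornithites — a synapomorphy uniting that clade.
II groups Meroion and Ornithites, which is incompatible with the clades supported by the remaining characters; treating it as convergent (homoplasy) costs fewer steps than any alternative tree.
III: derived state '-' in Ceratinus, Neoeus, Ornithites, Platyinus, and Therops only — synapomorphy for {Ceratinus, Neoeus, Ornithites, Platyinus, Therops}.
IV (derived state '+') is unique to Neoeus (autapomorphy; uninformative for grouping).
Only Ceratinus, Ornithites, and Platyinus show the derived state '-' for V, supporting them as a clade.
VI: derived state '+' in Ceratinus, Neoeus, Ornithites, and Platyinus only — synapomorphy for {Ceratinus, Neoeus, Ornithites, Platyinus}.
Most parsimonious ingroup topology: (Meroion,((((Ceratinus,Ornithites),Platyinus),Neoeus),Therops)).
Meroion is sister to the clade containing all other ingroup taxa, so it is the earliest-diverging (most basal) ingroup lineage.

Meroion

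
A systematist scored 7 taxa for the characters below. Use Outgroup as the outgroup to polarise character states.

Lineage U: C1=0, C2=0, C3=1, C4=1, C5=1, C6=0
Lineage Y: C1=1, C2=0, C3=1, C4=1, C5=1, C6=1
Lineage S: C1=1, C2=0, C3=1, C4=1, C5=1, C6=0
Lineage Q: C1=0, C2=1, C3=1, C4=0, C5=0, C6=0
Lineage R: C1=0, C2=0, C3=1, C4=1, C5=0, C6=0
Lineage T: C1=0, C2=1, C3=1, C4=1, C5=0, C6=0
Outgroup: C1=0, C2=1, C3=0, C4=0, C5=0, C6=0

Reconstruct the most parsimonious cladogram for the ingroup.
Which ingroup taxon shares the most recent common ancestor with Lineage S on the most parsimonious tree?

Character polarity is set by the outgroup: the derived state is whichever differs from the outgroup's state, so for C2 the derived state is '0', and for the remaining characters it is '1'.
Only Lineage S and Lineage Y show the derived state '1' for C1, supporting them as a clade.
C2 (derived state '0') is shared by Lineage R, Lineage S, Lineage U, and Lineage Y — a synapomorphy uniting that clade.
C3 (derived state '1') is shared by all ingroup taxa — unites the whole ingroup.
Only Lineage R, Lineage S, Lineage T, Lineage U, and Lineage Y show the derived state '1' for C4, supporting them as a clade.
C5 (derived state '1') is shared by Lineage S, Lineage U, and Lineage Y — a synapomorphy uniting that clade.
C6: derived state '1' in Lineage Y only — an autapomorphy, so it tells us nothing about relationships among taxa.
Most parsimonious ingroup topology: (((((Lineage S,Lineage Y),Lineage U),Lineage R),Lineage T),Lineage Q).
Lineage S and Lineage Y form a cherry on this tree, so they are sister taxa.

Lineage Y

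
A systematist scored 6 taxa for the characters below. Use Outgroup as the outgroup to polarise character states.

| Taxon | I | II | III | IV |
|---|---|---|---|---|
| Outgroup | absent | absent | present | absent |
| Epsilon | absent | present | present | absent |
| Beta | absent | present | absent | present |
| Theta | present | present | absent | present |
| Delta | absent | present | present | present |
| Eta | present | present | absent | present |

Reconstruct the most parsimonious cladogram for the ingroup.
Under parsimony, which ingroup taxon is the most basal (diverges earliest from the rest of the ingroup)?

Character polarity is set by the outgroup: the derived state is whichever differs from the outgroup's state, so for III the derived state is 'absent', and for the remaining characters it is 'present'.
Only Eta and Theta show the derived state 'present' for I, supporting them as a clade.
All ingroup taxa share the derived state 'present' for II; it defines the ingroup but does not resolve relationships within it.
III: derived state 'absent' in Beta, Eta, and Theta only — synapomorphy for {Beta, Eta, Theta}.
IV: derived state 'present' in Beta, Delta, Eta, and Theta only — synapomorphy for {Beta, Delta, Eta, Theta}.
Most parsimonious ingroup topology: (Epsilon,((Beta,(Theta,Eta)),Delta)).
Epsilon is sister to the clade containing all other ingroup taxa, so it is the earliest-diverging (most basal) ingroup lineage.

Epsilon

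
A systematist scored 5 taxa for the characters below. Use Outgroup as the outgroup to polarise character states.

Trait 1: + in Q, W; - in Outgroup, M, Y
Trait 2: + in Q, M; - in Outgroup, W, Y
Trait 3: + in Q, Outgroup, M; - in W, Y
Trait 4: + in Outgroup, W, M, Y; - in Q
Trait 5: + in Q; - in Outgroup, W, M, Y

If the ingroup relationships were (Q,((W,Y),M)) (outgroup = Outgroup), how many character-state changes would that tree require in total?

Map each character onto (Q,((W,Y),M)) (rooted by Outgroup) and count the minimum state changes it requires (Fitch parsimony):
Trait 1: 2; Trait 2: 2; Trait 3: 1; Trait 4: 1; Trait 5: 1.
Total tree length = 7.

7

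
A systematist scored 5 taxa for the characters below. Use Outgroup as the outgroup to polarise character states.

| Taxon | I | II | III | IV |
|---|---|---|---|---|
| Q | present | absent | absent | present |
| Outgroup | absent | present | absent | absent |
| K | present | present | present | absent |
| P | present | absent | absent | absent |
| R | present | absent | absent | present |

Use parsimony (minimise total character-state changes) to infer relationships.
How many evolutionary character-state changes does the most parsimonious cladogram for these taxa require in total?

Character polarity is set by the outgroup: the derived state is whichever differs from the outgroup's state, so for II the derived state is 'absent', and for the remaining characters it is 'present'.
I (derived state 'present') is shared by all ingroup taxa — unites the whole ingroup.
II: derived state 'absent' in P, Q, and R only — synapomorphy for {P, Q, R}.
III (derived state 'present') is unique to K (autapomorphy; uninformative for grouping).
Only Q and R show the derived state 'present' for IV, supporting them as a clade.
Most parsimonious ingroup topology: (K,(P,(R,Q))).
Changes per character on this tree: I: 1; II: 1; III: 1; IV: 1.
Total = 4.

4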